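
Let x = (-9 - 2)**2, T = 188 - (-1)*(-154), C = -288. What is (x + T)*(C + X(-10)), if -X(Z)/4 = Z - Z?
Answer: -44640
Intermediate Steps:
T = 34 (T = 188 - 1*154 = 188 - 154 = 34)
X(Z) = 0 (X(Z) = -4*(Z - Z) = -4*0 = 0)
x = 121 (x = (-11)**2 = 121)
(x + T)*(C + X(-10)) = (121 + 34)*(-288 + 0) = 155*(-288) = -44640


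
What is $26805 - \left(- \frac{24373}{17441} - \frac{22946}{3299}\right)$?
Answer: $\frac{1542782918208}{57537859} \approx 26813.0$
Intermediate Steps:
$26805 - \left(- \frac{24373}{17441} - \frac{22946}{3299}\right) = 26805 - - \frac{480607713}{57537859} = 26805 + \left(\frac{22946}{3299} + \frac{24373}{17441}\right) = 26805 + \frac{480607713}{57537859} = \frac{1542782918208}{57537859}$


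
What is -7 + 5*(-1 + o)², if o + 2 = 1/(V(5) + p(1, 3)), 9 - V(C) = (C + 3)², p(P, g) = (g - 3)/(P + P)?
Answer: 23321/605 ≈ 38.547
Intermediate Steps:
p(P, g) = (-3 + g)/(2*P) (p(P, g) = (-3 + g)/((2*P)) = (-3 + g)*(1/(2*P)) = (-3 + g)/(2*P))
V(C) = 9 - (3 + C)² (V(C) = 9 - (C + 3)² = 9 - (3 + C)²)
o = -111/55 (o = -2 + 1/((9 - (3 + 5)²) + (½)*(-3 + 3)/1) = -2 + 1/((9 - 1*8²) + (½)*1*0) = -2 + 1/((9 - 1*64) + 0) = -2 + 1/((9 - 64) + 0) = -2 + 1/(-55 + 0) = -2 + 1/(-55) = -2 - 1/55 = -111/55 ≈ -2.0182)
-7 + 5*(-1 + o)² = -7 + 5*(-1 - 111/55)² = -7 + 5*(-166/55)² = -7 + 5*(27556/3025) = -7 + 27556/605 = 23321/605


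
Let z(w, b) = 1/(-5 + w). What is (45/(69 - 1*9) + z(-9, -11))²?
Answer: 361/784 ≈ 0.46046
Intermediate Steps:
(45/(69 - 1*9) + z(-9, -11))² = (45/(69 - 1*9) + 1/(-5 - 9))² = (45/(69 - 9) + 1/(-14))² = (45/60 - 1/14)² = (45*(1/60) - 1/14)² = (¾ - 1/14)² = (19/28)² = 361/784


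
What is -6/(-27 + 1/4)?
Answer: 24/107 ≈ 0.22430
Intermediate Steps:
-6/(-27 + 1/4) = -6/(-27 + ¼) = -6/(-107/4) = -6*(-4/107) = 24/107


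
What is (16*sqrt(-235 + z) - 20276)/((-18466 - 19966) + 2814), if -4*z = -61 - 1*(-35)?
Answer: 10138/17809 - 4*I*sqrt(914)/17809 ≈ 0.56926 - 0.0067904*I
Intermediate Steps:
z = 13/2 (z = -(-61 - 1*(-35))/4 = -(-61 + 35)/4 = -1/4*(-26) = 13/2 ≈ 6.5000)
(16*sqrt(-235 + z) - 20276)/((-18466 - 19966) + 2814) = (16*sqrt(-235 + 13/2) - 20276)/((-18466 - 19966) + 2814) = (16*sqrt(-457/2) - 20276)/(-38432 + 2814) = (16*(I*sqrt(914)/2) - 20276)/(-35618) = (8*I*sqrt(914) - 20276)*(-1/35618) = (-20276 + 8*I*sqrt(914))*(-1/35618) = 10138/17809 - 4*I*sqrt(914)/17809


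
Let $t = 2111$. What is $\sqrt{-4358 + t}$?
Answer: $i \sqrt{2247} \approx 47.403 i$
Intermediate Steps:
$\sqrt{-4358 + t} = \sqrt{-4358 + 2111} = \sqrt{-2247} = i \sqrt{2247}$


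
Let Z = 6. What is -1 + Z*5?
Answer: 29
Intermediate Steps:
-1 + Z*5 = -1 + 6*5 = -1 + 30 = 29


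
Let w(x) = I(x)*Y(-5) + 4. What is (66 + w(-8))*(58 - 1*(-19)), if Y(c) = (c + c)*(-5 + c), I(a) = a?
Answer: -56210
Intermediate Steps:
Y(c) = 2*c*(-5 + c) (Y(c) = (2*c)*(-5 + c) = 2*c*(-5 + c))
w(x) = 4 + 100*x (w(x) = x*(2*(-5)*(-5 - 5)) + 4 = x*(2*(-5)*(-10)) + 4 = x*100 + 4 = 100*x + 4 = 4 + 100*x)
(66 + w(-8))*(58 - 1*(-19)) = (66 + (4 + 100*(-8)))*(58 - 1*(-19)) = (66 + (4 - 800))*(58 + 19) = (66 - 796)*77 = -730*77 = -56210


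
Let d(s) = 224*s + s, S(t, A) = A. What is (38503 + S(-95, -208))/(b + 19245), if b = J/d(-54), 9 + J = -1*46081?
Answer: 46528425/23387284 ≈ 1.9895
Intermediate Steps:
d(s) = 225*s
J = -46090 (J = -9 - 1*46081 = -9 - 46081 = -46090)
b = 4609/1215 (b = -46090/(225*(-54)) = -46090/(-12150) = -46090*(-1/12150) = 4609/1215 ≈ 3.7934)
(38503 + S(-95, -208))/(b + 19245) = (38503 - 208)/(4609/1215 + 19245) = 38295/(23387284/1215) = 38295*(1215/23387284) = 46528425/23387284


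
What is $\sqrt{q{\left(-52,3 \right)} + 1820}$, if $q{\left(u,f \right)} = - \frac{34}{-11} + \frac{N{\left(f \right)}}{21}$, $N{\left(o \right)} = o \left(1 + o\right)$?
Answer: $\frac{\sqrt{10812494}}{77} \approx 42.704$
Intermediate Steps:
$q{\left(u,f \right)} = \frac{34}{11} + \frac{f \left(1 + f\right)}{21}$ ($q{\left(u,f \right)} = - \frac{34}{-11} + \frac{f \left(1 + f\right)}{21} = \left(-34\right) \left(- \frac{1}{11}\right) + f \left(1 + f\right) \frac{1}{21} = \frac{34}{11} + \frac{f \left(1 + f\right)}{21}$)
$\sqrt{q{\left(-52,3 \right)} + 1820} = \sqrt{\left(\frac{34}{11} + \frac{1}{21} \cdot 3 \left(1 + 3\right)\right) + 1820} = \sqrt{\left(\frac{34}{11} + \frac{1}{21} \cdot 3 \cdot 4\right) + 1820} = \sqrt{\left(\frac{34}{11} + \frac{4}{7}\right) + 1820} = \sqrt{\frac{282}{77} + 1820} = \sqrt{\frac{140422}{77}} = \frac{\sqrt{10812494}}{77}$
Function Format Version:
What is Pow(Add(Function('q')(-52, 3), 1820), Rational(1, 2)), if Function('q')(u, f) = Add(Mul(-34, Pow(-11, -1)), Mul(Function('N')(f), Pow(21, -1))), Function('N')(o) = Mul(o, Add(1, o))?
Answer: Mul(Rational(1, 77), Pow(10812494, Rational(1, 2))) ≈ 42.704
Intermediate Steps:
Function('q')(u, f) = Add(Rational(34, 11), Mul(Rational(1, 21), f, Add(1, f))) (Function('q')(u, f) = Add(Mul(-34, Pow(-11, -1)), Mul(Mul(f, Add(1, f)), Pow(21, -1))) = Add(Mul(-34, Rational(-1, 11)), Mul(Mul(f, Add(1, f)), Rational(1, 21))) = Add(Rational(34, 11), Mul(Rational(1, 21), f, Add(1, f))))
Pow(Add(Function('q')(-52, 3), 1820), Rational(1, 2)) = Pow(Add(Add(Rational(34, 11), Mul(Rational(1, 21), 3, Add(1, 3))), 1820), Rational(1, 2)) = Pow(Add(Add(Rational(34, 11), Mul(Rational(1, 21), 3, 4)), 1820), Rational(1, 2)) = Pow(Add(Add(Rational(34, 11), Rational(4, 7)), 1820), Rational(1, 2)) = Pow(Add(Rational(282, 77), 1820), Rational(1, 2)) = Pow(Rational(140422, 77), Rational(1, 2)) = Mul(Rational(1, 77), Pow(10812494, Rational(1, 2)))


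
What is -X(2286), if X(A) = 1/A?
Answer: -1/2286 ≈ -0.00043745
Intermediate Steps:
-X(2286) = -1/2286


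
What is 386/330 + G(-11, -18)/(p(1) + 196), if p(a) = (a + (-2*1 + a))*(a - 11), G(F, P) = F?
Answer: 36013/32340 ≈ 1.1136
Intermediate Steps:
p(a) = (-11 + a)*(-2 + 2*a) (p(a) = (a + (-2 + a))*(-11 + a) = (-2 + 2*a)*(-11 + a) = (-11 + a)*(-2 + 2*a))
386/330 + G(-11, -18)/(p(1) + 196) = 386/330 - 11/((22 - 24*1 + 2*1²) + 196) = 386*(1/330) - 11/((22 - 24 + 2*1) + 196) = 193/165 - 11/((22 - 24 + 2) + 196) = 193/165 - 11/(0 + 196) = 193/165 - 11/196 = 36013/32340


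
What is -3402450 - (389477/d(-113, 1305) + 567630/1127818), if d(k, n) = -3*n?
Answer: -7511383054700882/2207703735 ≈ -3.4024e+6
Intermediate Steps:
-3402450 - (389477/d(-113, 1305) + 567630/1127818) = -3402450 - (389477/((-3*1305)) + 567630/1127818) = -3402450 - (389477/(-3915) + 567630*(1/1127818)) = -3402450 - (389477*(-1/3915) + 283815/563909) = -3402450 - (-389477/3915 + 283815/563909) = -3402450 - 1*(-218518449868/2207703735) = -3402450 + 218518449868/2207703735 = -7511383054700882/2207703735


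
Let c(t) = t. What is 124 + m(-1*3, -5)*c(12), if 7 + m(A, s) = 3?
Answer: 76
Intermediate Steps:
m(A, s) = -4 (m(A, s) = -7 + 3 = -4)
124 + m(-1*3, -5)*c(12) = 124 - 4*12 = 124 - 48 = 76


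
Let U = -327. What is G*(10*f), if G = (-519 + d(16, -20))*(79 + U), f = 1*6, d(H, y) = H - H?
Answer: 7722720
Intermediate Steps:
d(H, y) = 0
f = 6
G = 128712 (G = (-519 + 0)*(79 - 327) = -519*(-248) = 128712)
G*(10*f) = 128712*(10*6) = 128712*60 = 7722720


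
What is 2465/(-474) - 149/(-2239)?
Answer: -5448509/1061286 ≈ -5.1339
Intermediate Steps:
2465/(-474) - 149/(-2239) = 2465*(-1/474) - 149*(-1/2239) = -2465/474 + 149/2239 = -5448509/1061286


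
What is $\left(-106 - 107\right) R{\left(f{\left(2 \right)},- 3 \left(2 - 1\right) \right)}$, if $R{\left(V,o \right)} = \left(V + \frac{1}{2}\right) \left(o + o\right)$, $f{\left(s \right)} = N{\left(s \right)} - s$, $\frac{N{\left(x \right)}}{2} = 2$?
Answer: $3195$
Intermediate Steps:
$N{\left(x \right)} = 4$ ($N{\left(x \right)} = 2 \cdot 2 = 4$)
$f{\left(s \right)} = 4 - s$
$R{\left(V,o \right)} = 2 o \left(\frac{1}{2} + V\right)$ ($R{\left(V,o \right)} = \left(V + \frac{1}{2}\right) 2 o = \left(\frac{1}{2} + V\right) 2 o = 2 o \left(\frac{1}{2} + V\right)$)
$\left(-106 - 107\right) R{\left(f{\left(2 \right)},- 3 \left(2 - 1\right) \right)} = \left(-106 - 107\right) - 3 \left(2 - 1\right) \left(1 + 2 \left(4 - 2\right)\right) = - 213 \left(-3\right) 1 \left(1 + 2 \left(4 - 2\right)\right) = - 213 \left(- 3 \left(1 + 2 \cdot 2\right)\right) = - 213 \left(- 3 \left(1 + 4\right)\right) = - 213 \left(\left(-3\right) 5\right) = \left(-213\right) \left(-15\right) = 3195$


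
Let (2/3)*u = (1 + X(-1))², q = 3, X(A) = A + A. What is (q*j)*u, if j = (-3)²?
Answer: 81/2 ≈ 40.500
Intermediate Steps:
X(A) = 2*A
j = 9
u = 3/2 (u = 3*(1 + 2*(-1))²/2 = 3*(1 - 2)²/2 = (3/2)*(-1)² = (3/2)*1 = 3/2 ≈ 1.5000)
(q*j)*u = (3*9)*(3/2) = 27*(3/2) = 81/2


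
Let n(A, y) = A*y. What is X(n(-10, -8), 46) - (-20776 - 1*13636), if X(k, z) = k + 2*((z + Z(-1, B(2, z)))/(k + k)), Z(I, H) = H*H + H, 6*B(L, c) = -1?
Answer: 99338611/2880 ≈ 34493.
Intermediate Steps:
B(L, c) = -⅙ (B(L, c) = (⅙)*(-1) = -⅙)
Z(I, H) = H + H² (Z(I, H) = H² + H = H + H²)
X(k, z) = k + (-5/36 + z)/k (X(k, z) = k + 2*((z - (1 - ⅙)/6)/(k + k)) = k + 2*((z - ⅙*⅚)/((2*k))) = k + 2*((z - 5/36)*(1/(2*k))) = k + 2*((-5/36 + z)*(1/(2*k))) = k + 2*((-5/36 + z)/(2*k)) = k + (-5/36 + z)/k)
X(n(-10, -8), 46) - (-20776 - 1*13636) = (-5/36 + 46 + (-10*(-8))²)/((-10*(-8))) - (-20776 - 1*13636) = (-5/36 + 46 + 80²)/80 - (-20776 - 13636) = (-5/36 + 46 + 6400)/80 - 1*(-34412) = (1/80)*(232051/36) + 34412 = 232051/2880 + 34412 = 99338611/2880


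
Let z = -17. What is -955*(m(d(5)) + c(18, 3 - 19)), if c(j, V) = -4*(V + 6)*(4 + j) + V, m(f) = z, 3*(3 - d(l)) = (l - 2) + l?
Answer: -808885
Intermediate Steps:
d(l) = 11/3 - 2*l/3 (d(l) = 3 - ((l - 2) + l)/3 = 3 - ((-2 + l) + l)/3 = 3 - (-2 + 2*l)/3 = 3 + (⅔ - 2*l/3) = 11/3 - 2*l/3)
m(f) = -17
c(j, V) = V - 4*(4 + j)*(6 + V) (c(j, V) = -4*(6 + V)*(4 + j) + V = -4*(4 + j)*(6 + V) + V = V - 4*(4 + j)*(6 + V))
-955*(m(d(5)) + c(18, 3 - 19)) = -955*(-17 + (-96 - 24*18 - 15*(3 - 19) - 4*(3 - 19)*18)) = -955*(-17 + (-96 - 432 - 15*(-16) - 4*(-16)*18)) = -955*(-17 + (-96 - 432 + 240 + 1152)) = -955*(-17 + 864) = -955*847 = -808885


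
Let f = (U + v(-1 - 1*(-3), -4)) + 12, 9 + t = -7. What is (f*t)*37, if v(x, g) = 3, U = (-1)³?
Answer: -8288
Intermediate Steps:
t = -16 (t = -9 - 7 = -16)
U = -1
f = 14 (f = (-1 + 3) + 12 = 2 + 12 = 14)
(f*t)*37 = (14*(-16))*37 = -224*37 = -8288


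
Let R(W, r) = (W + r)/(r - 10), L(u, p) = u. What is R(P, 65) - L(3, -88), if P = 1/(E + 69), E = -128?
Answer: -5901/3245 ≈ -1.8185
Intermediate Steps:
P = -1/59 (P = 1/(-128 + 69) = 1/(-59) = -1/59 ≈ -0.016949)
R(W, r) = (W + r)/(-10 + r)
R(P, 65) - L(3, -88) = (-1/59 + 65)/(-10 + 65) - 1*3 = (3834/59)/55 - 3 = (1/55)*(3834/59) - 3 = 3834/3245 - 3 = -5901/3245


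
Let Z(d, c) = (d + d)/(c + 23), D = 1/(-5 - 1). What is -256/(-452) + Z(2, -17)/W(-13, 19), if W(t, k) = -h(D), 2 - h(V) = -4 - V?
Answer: 1788/3955 ≈ 0.45209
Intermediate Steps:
D = -⅙ (D = 1/(-6) = -⅙ ≈ -0.16667)
Z(d, c) = 2*d/(23 + c) (Z(d, c) = (2*d)/(23 + c) = 2*d/(23 + c))
h(V) = 6 + V (h(V) = 2 - (-4 - V) = 2 + (4 + V) = 6 + V)
W(t, k) = -35/6 (W(t, k) = -(6 - ⅙) = -1*35/6 = -35/6)
-256/(-452) + Z(2, -17)/W(-13, 19) = -256/(-452) + (2*2/(23 - 17))/(-35/6) = -256*(-1/452) + (2*2/6)*(-6/35) = 64/113 + (2*2*(⅙))*(-6/35) = 64/113 + (⅔)*(-6/35) = 64/113 - 4/35 = 1788/3955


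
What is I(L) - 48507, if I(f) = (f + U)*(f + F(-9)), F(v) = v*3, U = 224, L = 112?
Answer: -19947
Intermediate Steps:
F(v) = 3*v
I(f) = (-27 + f)*(224 + f) (I(f) = (f + 224)*(f + 3*(-9)) = (224 + f)*(f - 27) = (224 + f)*(-27 + f) = (-27 + f)*(224 + f))
I(L) - 48507 = (-6048 + 112² + 197*112) - 48507 = (-6048 + 12544 + 22064) - 48507 = 28560 - 48507 = -19947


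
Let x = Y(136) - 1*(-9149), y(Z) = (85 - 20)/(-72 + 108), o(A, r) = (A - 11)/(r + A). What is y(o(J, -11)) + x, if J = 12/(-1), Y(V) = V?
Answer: 334325/36 ≈ 9286.8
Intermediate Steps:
J = -12 (J = 12*(-1) = -12)
o(A, r) = (-11 + A)/(A + r)
y(Z) = 65/36
x = 9285 (x = 136 - 1*(-9149) = 136 + 9149 = 9285)
y(o(J, -11)) + x = 65/36 + 9285 = 334325/36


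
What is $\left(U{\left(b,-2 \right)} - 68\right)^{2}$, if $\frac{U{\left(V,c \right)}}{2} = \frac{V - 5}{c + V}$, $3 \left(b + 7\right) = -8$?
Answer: $\frac{5253264}{1225} \approx 4288.4$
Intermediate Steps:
$b = - \frac{29}{3}$ ($b = -7 + \frac{1}{3} \left(-8\right) = -7 - \frac{8}{3} = - \frac{29}{3} \approx -9.6667$)
$U{\left(V,c \right)} = \frac{2 \left(-5 + V\right)}{V + c}$ ($U{\left(V,c \right)} = 2 \frac{V - 5}{c + V} = 2 \frac{-5 + V}{V + c} = \frac{2 \left(-5 + V\right)}{V + c}$)
$\left(U{\left(b,-2 \right)} - 68\right)^{2} = \left(\frac{2 \left(-5 - \frac{29}{3}\right)}{- \frac{29}{3} - 2} - 68\right)^{2} = \left(2 \frac{1}{- \frac{35}{3}} \left(- \frac{44}{3}\right) - 68\right)^{2} = \left(2 \left(- \frac{3}{35}\right) \left(- \frac{44}{3}\right) - 68\right)^{2} = \left(\frac{88}{35} - 68\right)^{2} = \left(- \frac{2292}{35}\right)^{2} = \frac{5253264}{1225}$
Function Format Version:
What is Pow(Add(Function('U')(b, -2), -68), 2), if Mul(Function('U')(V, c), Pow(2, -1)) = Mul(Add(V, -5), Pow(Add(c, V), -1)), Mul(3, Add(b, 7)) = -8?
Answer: Rational(5253264, 1225) ≈ 4288.4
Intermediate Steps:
b = Rational(-29, 3) (b = Add(-7, Mul(Rational(1, 3), -8)) = Add(-7, Rational(-8, 3)) = Rational(-29, 3) ≈ -9.6667)
Function('U')(V, c) = Mul(2, Pow(Add(V, c), -1), Add(-5, V)) (Function('U')(V, c) = Mul(2, Mul(Add(V, -5), Pow(Add(c, V), -1))) = Mul(2, Mul(Add(-5, V), Pow(Add(V, c), -1))) = Mul(2, Mul(Pow(Add(V, c), -1), Add(-5, V))) = Mul(2, Pow(Add(V, c), -1), Add(-5, V)))
Pow(Add(Function('U')(b, -2), -68), 2) = Pow(Add(Mul(2, Pow(Add(Rational(-29, 3), -2), -1), Add(-5, Rational(-29, 3))), -68), 2) = Pow(Add(Mul(2, Pow(Rational(-35, 3), -1), Rational(-44, 3)), -68), 2) = Pow(Add(Mul(2, Rational(-3, 35), Rational(-44, 3)), -68), 2) = Pow(Add(Rational(88, 35), -68), 2) = Pow(Rational(-2292, 35), 2) = Rational(5253264, 1225)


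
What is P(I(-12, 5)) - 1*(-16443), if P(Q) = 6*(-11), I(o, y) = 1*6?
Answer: 16377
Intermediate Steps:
I(o, y) = 6
P(Q) = -66
P(I(-12, 5)) - 1*(-16443) = -66 - 1*(-16443) = -66 + 16443 = 16377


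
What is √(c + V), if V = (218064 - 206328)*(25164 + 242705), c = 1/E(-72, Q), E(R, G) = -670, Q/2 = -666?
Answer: √1411211681156930/670 ≈ 56069.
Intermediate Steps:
Q = -1332 (Q = 2*(-666) = -1332)
c = -1/670 (c = 1/(-670) = -1/670 ≈ -0.0014925)
V = 3143710584 (V = 11736*267869 = 3143710584)
√(c + V) = √(-1/670 + 3143710584) = √(2106286091279/670) = √1411211681156930/670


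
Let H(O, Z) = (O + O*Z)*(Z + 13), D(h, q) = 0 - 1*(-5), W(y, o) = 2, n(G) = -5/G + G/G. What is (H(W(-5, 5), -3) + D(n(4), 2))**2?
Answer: 1225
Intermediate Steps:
n(G) = 1 - 5/G (n(G) = -5/G + 1 = 1 - 5/G)
D(h, q) = 5 (D(h, q) = 0 + 5 = 5)
H(O, Z) = (13 + Z)*(O + O*Z) (H(O, Z) = (O + O*Z)*(13 + Z) = (13 + Z)*(O + O*Z))
(H(W(-5, 5), -3) + D(n(4), 2))**2 = (2*(13 + (-3)**2 + 14*(-3)) + 5)**2 = (2*(13 + 9 - 42) + 5)**2 = (2*(-20) + 5)**2 = (-40 + 5)**2 = (-35)**2 = 1225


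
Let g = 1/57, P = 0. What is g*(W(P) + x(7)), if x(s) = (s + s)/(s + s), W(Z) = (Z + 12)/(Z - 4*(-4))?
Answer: 7/228 ≈ 0.030702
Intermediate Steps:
W(Z) = (12 + Z)/(16 + Z) (W(Z) = (12 + Z)/(Z + 16) = (12 + Z)/(16 + Z))
x(s) = 1 (x(s) = (2*s)/((2*s)) = (2*s)*(1/(2*s)) = 1)
g = 1/57 ≈ 0.017544
g*(W(P) + x(7)) = ((12 + 0)/(16 + 0) + 1)/57 = (12/16 + 1)/57 = ((1/16)*12 + 1)/57 = (¾ + 1)/57 = (1/57)*(7/4) = 7/228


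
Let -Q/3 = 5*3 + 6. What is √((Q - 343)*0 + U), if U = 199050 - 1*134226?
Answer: 2*√16206 ≈ 254.61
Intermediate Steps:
Q = -63 (Q = -3*(5*3 + 6) = -3*(15 + 6) = -3*21 = -63)
U = 64824 (U = 199050 - 134226 = 64824)
√((Q - 343)*0 + U) = √((-63 - 343)*0 + 64824) = √(-406*0 + 64824) = √(0 + 64824) = √64824 = 2*√16206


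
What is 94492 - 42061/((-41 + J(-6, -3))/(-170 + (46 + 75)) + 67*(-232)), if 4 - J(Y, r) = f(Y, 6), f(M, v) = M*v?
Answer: 71972365249/761655 ≈ 94495.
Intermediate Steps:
J(Y, r) = 4 - 6*Y (J(Y, r) = 4 - Y*6 = 4 - 6*Y)
94492 - 42061/((-41 + J(-6, -3))/(-170 + (46 + 75)) + 67*(-232)) = 94492 - 42061/((-41 + (4 - 6*(-6)))/(-170 + (46 + 75)) + 67*(-232)) = 94492 - 42061/((-41 + (4 + 36))/(-170 + 121) - 15544) = 94492 - 42061/((-41 + 40)/(-49) - 15544) = 94492 - 42061/(-1*(-1/49) - 15544) = 94492 - 42061/(1/49 - 15544) = 94492 - 42061/(-761655/49) = 94492 - 42061*(-49/761655) = 94492 + 2060989/761655 = 71972365249/761655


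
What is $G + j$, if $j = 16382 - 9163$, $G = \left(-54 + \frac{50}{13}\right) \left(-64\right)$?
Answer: $\frac{135575}{13} \approx 10429.0$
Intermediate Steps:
$G = \frac{41728}{13}$ ($G = \left(-54 + 50 \cdot \frac{1}{13}\right) \left(-64\right) = \left(-54 + \frac{50}{13}\right) \left(-64\right) = \left(- \frac{652}{13}\right) \left(-64\right) = \frac{41728}{13} \approx 3209.8$)
$j = 7219$ ($j = 16382 - 9163 = 7219$)
$G + j = \frac{41728}{13} + 7219 = \frac{135575}{13}$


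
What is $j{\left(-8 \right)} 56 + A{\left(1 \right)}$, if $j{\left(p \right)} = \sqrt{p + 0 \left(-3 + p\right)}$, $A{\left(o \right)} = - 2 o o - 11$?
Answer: $-13 + 112 i \sqrt{2} \approx -13.0 + 158.39 i$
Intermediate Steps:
$A{\left(o \right)} = -11 - 2 o^{2}$ ($A{\left(o \right)} = - 2 o^{2} - 11 = -11 - 2 o^{2}$)
$j{\left(p \right)} = \sqrt{p}$ ($j{\left(p \right)} = \sqrt{p + 0} = \sqrt{p}$)
$j{\left(-8 \right)} 56 + A{\left(1 \right)} = \sqrt{-8} \cdot 56 - \left(11 + 2 \cdot 1^{2}\right) = 2 i \sqrt{2} \cdot 56 - 13 = 112 i \sqrt{2} - 13 = -13 + 112 i \sqrt{2}$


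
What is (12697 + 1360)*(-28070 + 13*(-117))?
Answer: -415960687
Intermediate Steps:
(12697 + 1360)*(-28070 + 13*(-117)) = 14057*(-28070 - 1521) = 14057*(-29591) = -415960687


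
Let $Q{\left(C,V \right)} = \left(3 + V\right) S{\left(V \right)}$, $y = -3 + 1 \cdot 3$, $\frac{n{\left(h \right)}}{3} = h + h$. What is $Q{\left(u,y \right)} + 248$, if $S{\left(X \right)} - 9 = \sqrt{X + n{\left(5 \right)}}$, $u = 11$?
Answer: $275 + 3 \sqrt{30} \approx 291.43$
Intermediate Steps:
$n{\left(h \right)} = 6 h$ ($n{\left(h \right)} = 3 \left(h + h\right) = 3 \cdot 2 h = 6 h$)
$S{\left(X \right)} = 9 + \sqrt{30 + X}$ ($S{\left(X \right)} = 9 + \sqrt{X + 6 \cdot 5} = 9 + \sqrt{X + 30} = 9 + \sqrt{30 + X}$)
$y = 0$ ($y = -3 + 3 = 0$)
$Q{\left(C,V \right)} = \left(3 + V\right) \left(9 + \sqrt{30 + V}\right)$
$Q{\left(u,y \right)} + 248 = \left(3 + 0\right) \left(9 + \sqrt{30 + 0}\right) + 248 = 3 \left(9 + \sqrt{30}\right) + 248 = \left(27 + 3 \sqrt{30}\right) + 248 = 275 + 3 \sqrt{30}$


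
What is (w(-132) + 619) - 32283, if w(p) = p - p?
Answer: -31664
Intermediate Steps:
w(p) = 0
(w(-132) + 619) - 32283 = (0 + 619) - 32283 = 619 - 32283 = -31664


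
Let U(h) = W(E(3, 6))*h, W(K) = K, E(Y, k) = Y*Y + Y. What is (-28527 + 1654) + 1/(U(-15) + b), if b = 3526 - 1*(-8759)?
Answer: -325297664/12105 ≈ -26873.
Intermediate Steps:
E(Y, k) = Y + Y² (E(Y, k) = Y² + Y = Y + Y²)
b = 12285 (b = 3526 + 8759 = 12285)
U(h) = 12*h (U(h) = (3*(1 + 3))*h = (3*4)*h = 12*h)
(-28527 + 1654) + 1/(U(-15) + b) = (-28527 + 1654) + 1/(12*(-15) + 12285) = -26873 + 1/(-180 + 12285) = -26873 + 1/12105 = -325297664/12105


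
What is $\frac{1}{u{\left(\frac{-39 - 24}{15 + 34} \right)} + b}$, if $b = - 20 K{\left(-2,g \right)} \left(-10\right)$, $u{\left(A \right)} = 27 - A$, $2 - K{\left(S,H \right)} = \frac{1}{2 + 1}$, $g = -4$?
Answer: $\frac{21}{7594} \approx 0.0027653$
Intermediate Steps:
$K{\left(S,H \right)} = \frac{5}{3}$ ($K{\left(S,H \right)} = 2 - \frac{1}{2 + 1} = 2 - \frac{1}{3} = \frac{5}{3}$)
$b = \frac{1000}{3}$ ($b = \left(-20\right) \frac{5}{3} \left(-10\right) = \left(- \frac{100}{3}\right) \left(-10\right) = \frac{1000}{3} \approx 333.33$)
$\frac{1}{u{\left(\frac{-39 - 24}{15 + 34} \right)} + b} = \frac{1}{\left(27 - \frac{-39 - 24}{15 + 34}\right) + \frac{1000}{3}} = \frac{1}{\left(27 - - \frac{63}{49}\right) + \frac{1000}{3}} = \frac{1}{\left(27 - \left(-63\right) \frac{1}{49}\right) + \frac{1000}{3}} = \frac{1}{\left(27 - - \frac{9}{7}\right) + \frac{1000}{3}} = \frac{1}{\left(27 + \frac{9}{7}\right) + \frac{1000}{3}} = \frac{1}{\frac{198}{7} + \frac{1000}{3}} = \frac{1}{\frac{7594}{21}} = \frac{21}{7594}$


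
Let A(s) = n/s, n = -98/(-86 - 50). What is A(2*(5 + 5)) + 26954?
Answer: 36657489/1360 ≈ 26954.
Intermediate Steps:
n = 49/68 (n = -98/(-136) = -98*(-1/136) = 49/68 ≈ 0.72059)
A(s) = 49/(68*s)
A(2*(5 + 5)) + 26954 = 49/(68*((2*(5 + 5)))) + 26954 = 49/(68*((2*10))) + 26954 = (49/68)/20 + 26954 = (49/68)*(1/20) + 26954 = 49/1360 + 26954 = 36657489/1360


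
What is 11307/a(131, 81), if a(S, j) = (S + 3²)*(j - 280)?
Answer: -11307/27860 ≈ -0.40585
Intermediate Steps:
a(S, j) = (-280 + j)*(9 + S) (a(S, j) = (S + 9)*(-280 + j) = (9 + S)*(-280 + j) = (-280 + j)*(9 + S))
11307/a(131, 81) = 11307/(-2520 - 280*131 + 9*81 + 131*81) = 11307/(-2520 - 36680 + 729 + 10611) = 11307/(-27860) = 11307*(-1/27860) = -11307/27860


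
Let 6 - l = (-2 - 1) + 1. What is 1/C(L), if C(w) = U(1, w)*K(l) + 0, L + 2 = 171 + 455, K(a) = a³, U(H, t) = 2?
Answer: 1/1024 ≈ 0.00097656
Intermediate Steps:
l = 8 (l = 6 - ((-2 - 1) + 1) = 6 - (-3 + 1) = 6 - 1*(-2) = 6 + 2 = 8)
L = 624 (L = -2 + (171 + 455) = -2 + 626 = 624)
C(w) = 1024 (C(w) = 2*8³ + 0 = 2*512 + 0 = 1024 + 0 = 1024)
1/C(L) = 1/1024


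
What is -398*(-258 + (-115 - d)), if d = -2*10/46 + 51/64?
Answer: 109368211/736 ≈ 1.4860e+5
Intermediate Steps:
d = 533/1472 (d = -20*1/46 + 51*(1/64) = -10/23 + 51/64 = 533/1472 ≈ 0.36209)
-398*(-258 + (-115 - d)) = -398*(-258 + (-115 - 1*533/1472)) = -398*(-258 + (-115 - 533/1472)) = -398*(-258 - 169813/1472) = -398*(-549589/1472) = 109368211/736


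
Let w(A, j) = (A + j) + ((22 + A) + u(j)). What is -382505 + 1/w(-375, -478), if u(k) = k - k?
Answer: -461301031/1206 ≈ -3.8251e+5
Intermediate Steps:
u(k) = 0
w(A, j) = 22 + j + 2*A (w(A, j) = (A + j) + ((22 + A) + 0) = (A + j) + (22 + A) = 22 + j + 2*A)
-382505 + 1/w(-375, -478) = -382505 + 1/(22 - 478 + 2*(-375)) = -382505 + 1/(22 - 478 - 750) = -382505 + 1/(-1206) = -382505 - 1/1206 = -461301031/1206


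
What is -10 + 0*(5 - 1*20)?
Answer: -10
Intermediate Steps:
-10 + 0*(5 - 1*20) = -10 + 0*(5 - 20) = -10 + 0*(-15) = -10 + 0 = -10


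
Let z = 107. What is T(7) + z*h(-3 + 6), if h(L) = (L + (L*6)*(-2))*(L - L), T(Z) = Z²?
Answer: 49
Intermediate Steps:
h(L) = 0 (h(L) = (L + (6*L)*(-2))*0 = (L - 12*L)*0 = -11*L*0 = 0)
T(7) + z*h(-3 + 6) = 7² + 107*0 = 49 + 0 = 49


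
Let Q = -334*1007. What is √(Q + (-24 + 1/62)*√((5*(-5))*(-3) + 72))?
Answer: √(-1292883272 - 645358*√3)/62 ≈ 580.2*I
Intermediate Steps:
Q = -336338
√(Q + (-24 + 1/62)*√((5*(-5))*(-3) + 72)) = √(-336338 + (-24 + 1/62)*√((5*(-5))*(-3) + 72)) = √(-336338 + (-24 + 1/62)*√(-25*(-3) + 72)) = √(-336338 - 1487*√(75 + 72)/62) = √(-336338 - 10409*√3/62)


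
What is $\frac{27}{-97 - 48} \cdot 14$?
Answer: $- \frac{378}{145} \approx -2.6069$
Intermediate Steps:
$\frac{27}{-97 - 48} \cdot 14 = \frac{27}{-145} \cdot 14 = 27 \left(- \frac{1}{145}\right) 14 = \left(- \frac{27}{145}\right) 14 = - \frac{378}{145}$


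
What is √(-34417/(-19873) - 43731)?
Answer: I*√17270267888258/19873 ≈ 209.12*I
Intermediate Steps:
√(-34417/(-19873) - 43731) = √(-34417*(-1/19873) - 43731) = √(34417/19873 - 43731) = √(-869031746/19873) = I*√17270267888258/19873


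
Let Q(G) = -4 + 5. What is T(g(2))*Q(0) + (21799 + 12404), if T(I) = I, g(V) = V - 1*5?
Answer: 34200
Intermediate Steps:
g(V) = -5 + V (g(V) = V - 5 = -5 + V)
Q(G) = 1
T(g(2))*Q(0) + (21799 + 12404) = (-5 + 2)*1 + (21799 + 12404) = -3*1 + 34203 = -3 + 34203 = 34200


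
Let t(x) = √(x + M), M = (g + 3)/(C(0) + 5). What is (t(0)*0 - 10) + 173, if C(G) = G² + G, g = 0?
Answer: 163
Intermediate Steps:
C(G) = G + G²
M = ⅗ (M = (0 + 3)/(0*(1 + 0) + 5) = 3/(0*1 + 5) = 3/(0 + 5) = 3/5 = 3*(⅕) = ⅗ ≈ 0.60000)
t(x) = √(⅗ + x) (t(x) = √(x + ⅗) = √(⅗ + x))
(t(0)*0 - 10) + 173 = ((√(15 + 25*0)/5)*0 - 10) + 173 = ((√(15 + 0)/5)*0 - 10) + 173 = ((√15/5)*0 - 10) + 173 = (0 - 10) + 173 = -10 + 173 = 163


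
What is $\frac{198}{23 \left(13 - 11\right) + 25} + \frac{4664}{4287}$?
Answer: $\frac{1179970}{304377} \approx 3.8767$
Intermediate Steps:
$\frac{198}{23 \left(13 - 11\right) + 25} + \frac{4664}{4287} = \frac{198}{23 \left(13 - 11\right) + 25} + 4664 \cdot \frac{1}{4287} = \frac{198}{23 \cdot 2 + 25} + \frac{4664}{4287} = \frac{198}{46 + 25} + \frac{4664}{4287} = \frac{198}{71} + \frac{4664}{4287} = \frac{1179970}{304377}$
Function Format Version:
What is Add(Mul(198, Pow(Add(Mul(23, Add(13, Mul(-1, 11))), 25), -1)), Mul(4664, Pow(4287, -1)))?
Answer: Rational(1179970, 304377) ≈ 3.8767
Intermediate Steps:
Add(Mul(198, Pow(Add(Mul(23, Add(13, Mul(-1, 11))), 25), -1)), Mul(4664, Pow(4287, -1))) = Add(Mul(198, Pow(Add(Mul(23, Add(13, -11)), 25), -1)), Mul(4664, Rational(1, 4287))) = Add(Mul(198, Pow(Add(Mul(23, 2), 25), -1)), Rational(4664, 4287)) = Add(Mul(198, Pow(Add(46, 25), -1)), Rational(4664, 4287)) = Add(Mul(198, Pow(71, -1)), Rational(4664, 4287)) = Add(Mul(198, Rational(1, 71)), Rational(4664, 4287)) = Add(Rational(198, 71), Rational(4664, 4287)) = Rational(1179970, 304377)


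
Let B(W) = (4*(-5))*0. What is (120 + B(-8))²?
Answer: 14400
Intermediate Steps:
B(W) = 0 (B(W) = -20*0 = 0)
(120 + B(-8))² = (120 + 0)² = 120² = 14400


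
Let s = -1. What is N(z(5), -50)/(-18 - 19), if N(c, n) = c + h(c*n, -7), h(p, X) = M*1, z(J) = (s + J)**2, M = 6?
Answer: -22/37 ≈ -0.59459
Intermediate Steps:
z(J) = (-1 + J)**2
h(p, X) = 6 (h(p, X) = 6*1 = 6)
N(c, n) = 6 + c (N(c, n) = c + 6 = 6 + c)
N(z(5), -50)/(-18 - 19) = (6 + (-1 + 5)**2)/(-18 - 19) = (6 + 4**2)/(-37) = (6 + 16)*(-1/37) = 22*(-1/37) = -22/37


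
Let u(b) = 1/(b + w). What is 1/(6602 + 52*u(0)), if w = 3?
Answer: 3/19858 ≈ 0.00015107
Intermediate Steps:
u(b) = 1/(3 + b) (u(b) = 1/(b + 3) = 1/(3 + b))
1/(6602 + 52*u(0)) = 1/(6602 + 52/(3 + 0)) = 1/(6602 + 52/3) = 1/(19858/3) = 3/19858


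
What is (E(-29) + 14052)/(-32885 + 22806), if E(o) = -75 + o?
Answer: -13948/10079 ≈ -1.3839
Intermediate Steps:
(E(-29) + 14052)/(-32885 + 22806) = ((-75 - 29) + 14052)/(-32885 + 22806) = (-104 + 14052)/(-10079) = 13948*(-1/10079) = -13948/10079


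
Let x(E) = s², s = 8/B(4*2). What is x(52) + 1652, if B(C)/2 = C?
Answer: 6609/4 ≈ 1652.3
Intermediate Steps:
B(C) = 2*C
s = ½ (s = 8/((2*(4*2))) = 8/((2*8)) = 8/16 = 8*(1/16) = ½ ≈ 0.50000)
x(E) = ¼ (x(E) = (½)² = ¼)
x(52) + 1652 = ¼ + 1652 = 6609/4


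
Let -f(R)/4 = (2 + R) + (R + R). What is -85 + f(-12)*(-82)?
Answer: -11237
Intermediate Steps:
f(R) = -8 - 12*R (f(R) = -4*((2 + R) + (R + R)) = -4*((2 + R) + 2*R) = -4*(2 + 3*R) = -8 - 12*R)
-85 + f(-12)*(-82) = -85 + (-8 - 12*(-12))*(-82) = -85 + (-8 + 144)*(-82) = -85 + 136*(-82) = -85 - 11152 = -11237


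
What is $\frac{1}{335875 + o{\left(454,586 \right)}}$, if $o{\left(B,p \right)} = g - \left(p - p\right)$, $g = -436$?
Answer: $\frac{1}{335439} \approx 2.9812 \cdot 10^{-6}$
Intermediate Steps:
$o{\left(B,p \right)} = -436$ ($o{\left(B,p \right)} = -436 - \left(p - p\right) = -436 - 0 = -436 + 0 = -436$)
$\frac{1}{335875 + o{\left(454,586 \right)}} = \frac{1}{335875 - 436} = \frac{1}{335439}$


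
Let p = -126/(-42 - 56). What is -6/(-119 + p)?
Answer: 21/412 ≈ 0.050971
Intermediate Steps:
p = 9/7 (p = -126/(-98) = -126*(-1/98) = 9/7 ≈ 1.2857)
-6/(-119 + p) = -6/(-119 + 9/7) = -6/(-824/7) = -6*(-7/824) = 21/412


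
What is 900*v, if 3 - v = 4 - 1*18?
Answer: 15300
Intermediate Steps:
v = 17 (v = 3 - (4 - 1*18) = 3 - (4 - 18) = 3 - 1*(-14) = 3 + 14 = 17)
900*v = 900*17 = 15300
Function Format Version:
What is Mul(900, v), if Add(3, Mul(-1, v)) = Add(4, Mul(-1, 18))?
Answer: 15300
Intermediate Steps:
v = 17 (v = Add(3, Mul(-1, Add(4, Mul(-1, 18)))) = Add(3, Mul(-1, Add(4, -18))) = Add(3, Mul(-1, -14)) = Add(3, 14) = 17)
Mul(900, v) = Mul(900, 17) = 15300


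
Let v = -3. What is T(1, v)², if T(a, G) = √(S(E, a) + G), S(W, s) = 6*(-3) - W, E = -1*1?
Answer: -20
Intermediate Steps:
E = -1
S(W, s) = -18 - W
T(a, G) = √(-17 + G) (T(a, G) = √((-18 - 1*(-1)) + G) = √((-18 + 1) + G) = √(-17 + G))
T(1, v)² = (√(-17 - 3))² = (√(-20))² = (2*I*√5)² = -20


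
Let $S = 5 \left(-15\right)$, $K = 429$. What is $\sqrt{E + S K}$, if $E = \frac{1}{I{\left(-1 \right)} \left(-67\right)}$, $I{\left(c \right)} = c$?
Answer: $\frac{2 i \sqrt{36108377}}{67} \approx 179.37 i$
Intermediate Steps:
$S = -75$
$E = \frac{1}{67}$ ($E = \frac{1}{\left(-1\right) \left(-67\right)} = \frac{1}{67} \approx 0.014925$)
$\sqrt{E + S K} = \sqrt{\frac{1}{67} - 32175} = \sqrt{- \frac{2155724}{67}} = \frac{2 i \sqrt{36108377}}{67}$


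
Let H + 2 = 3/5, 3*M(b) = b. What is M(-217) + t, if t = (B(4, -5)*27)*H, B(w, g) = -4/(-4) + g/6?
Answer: -2359/30 ≈ -78.633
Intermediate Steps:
M(b) = b/3
B(w, g) = 1 + g/6 (B(w, g) = -4*(-1/4) + g*(1/6) = 1 + g/6)
H = -7/5 (H = -2 + 3/5 = -7/5 ≈ -1.4000)
t = -63/10 (t = ((1 + (1/6)*(-5))*27)*(-7/5) = ((1 - 5/6)*27)*(-7/5) = ((1/6)*27)*(-7/5) = (9/2)*(-7/5) = -63/10 ≈ -6.3000)
M(-217) + t = (1/3)*(-217) - 63/10 = -217/3 - 63/10 = -2359/30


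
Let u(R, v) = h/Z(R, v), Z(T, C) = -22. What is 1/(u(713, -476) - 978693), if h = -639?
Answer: -22/21530607 ≈ -1.0218e-6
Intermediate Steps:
u(R, v) = 639/22 (u(R, v) = -639/(-22) = -639*(-1/22) = 639/22)
1/(u(713, -476) - 978693) = 1/(639/22 - 978693) = 1/(-21530607/22) = -22/21530607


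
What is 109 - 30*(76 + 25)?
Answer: -2921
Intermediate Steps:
109 - 30*(76 + 25) = 109 - 30*101 = 109 - 3030 = -2921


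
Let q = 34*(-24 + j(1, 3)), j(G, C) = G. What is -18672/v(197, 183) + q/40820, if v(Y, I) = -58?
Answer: 190536421/591890 ≈ 321.91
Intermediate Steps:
q = -782 (q = 34*(-24 + 1) = 34*(-23) = -782)
-18672/v(197, 183) + q/40820 = -18672/(-58) - 782/40820 = -18672*(-1/58) - 782*1/40820 = 9336/29 - 391/20410 = 190536421/591890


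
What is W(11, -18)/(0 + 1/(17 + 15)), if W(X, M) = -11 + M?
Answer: -928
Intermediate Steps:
W(11, -18)/(0 + 1/(17 + 15)) = (-11 - 18)/(0 + 1/(17 + 15)) = -29/(0 + 1/32) = -29/(1/32) = 32*(-29) = -928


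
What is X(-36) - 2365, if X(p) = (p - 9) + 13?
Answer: -2397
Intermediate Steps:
X(p) = 4 + p (X(p) = (-9 + p) + 13 = 4 + p)
X(-36) - 2365 = (4 - 36) - 2365 = -32 - 2365 = -2397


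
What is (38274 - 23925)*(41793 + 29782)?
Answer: 1027029675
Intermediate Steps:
(38274 - 23925)*(41793 + 29782) = 14349*71575 = 1027029675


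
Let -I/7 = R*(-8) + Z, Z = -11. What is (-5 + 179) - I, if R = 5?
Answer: -183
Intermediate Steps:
I = 357 (I = -7*(5*(-8) - 11) = -7*(-40 - 11) = -7*(-51) = 357)
(-5 + 179) - I = (-5 + 179) - 1*357 = 174 - 357 = -183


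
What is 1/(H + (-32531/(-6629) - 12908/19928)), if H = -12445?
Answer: -33025678/410863885051 ≈ -8.0381e-5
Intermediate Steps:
1/(H + (-32531/(-6629) - 12908/19928)) = 1/(-12445 + (-32531/(-6629) - 12908/19928)) = 1/(-12445 + (-32531*(-1/6629) - 12908*1/19928)) = 1/(-12445 + (32531/6629 - 3227/4982)) = 1/(-12445 + 140677659/33025678) = 1/(-410863885051/33025678) = -33025678/410863885051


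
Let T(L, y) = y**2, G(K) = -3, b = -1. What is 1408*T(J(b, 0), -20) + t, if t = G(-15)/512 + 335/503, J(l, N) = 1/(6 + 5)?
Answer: 145044445211/257536 ≈ 5.6320e+5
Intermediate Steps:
J(l, N) = 1/11
t = 170011/257536 (t = -3/512 + 335/503 = 170011/257536 ≈ 0.66014)
1408*T(J(b, 0), -20) + t = 1408*(-20)**2 + 170011/257536 = 1408*400 + 170011/257536 = 563200 + 170011/257536 = 145044445211/257536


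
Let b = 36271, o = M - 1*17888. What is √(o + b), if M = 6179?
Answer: √24562 ≈ 156.72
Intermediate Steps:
o = -11709 (o = 6179 - 1*17888 = 6179 - 17888 = -11709)
√(o + b) = √(-11709 + 36271) = √24562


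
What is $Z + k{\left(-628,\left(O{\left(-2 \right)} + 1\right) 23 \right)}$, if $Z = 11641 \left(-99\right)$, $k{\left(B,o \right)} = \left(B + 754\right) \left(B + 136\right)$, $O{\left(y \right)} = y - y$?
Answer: $-1214451$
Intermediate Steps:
$O{\left(y \right)} = 0$
$k{\left(B,o \right)} = \left(136 + B\right) \left(754 + B\right)$ ($k{\left(B,o \right)} = \left(754 + B\right) \left(136 + B\right) = \left(136 + B\right) \left(754 + B\right)$)
$Z = -1152459$
$Z + k{\left(-628,\left(O{\left(-2 \right)} + 1\right) 23 \right)} = -1152459 + \left(102544 + \left(-628\right)^{2} + 890 \left(-628\right)\right) = -1152459 + \left(102544 + 394384 - 558920\right) = -1152459 - 61992 = -1214451$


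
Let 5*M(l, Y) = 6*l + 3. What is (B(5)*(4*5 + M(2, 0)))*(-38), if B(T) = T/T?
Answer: -874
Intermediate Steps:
M(l, Y) = 3/5 + 6*l/5 (M(l, Y) = (6*l + 3)/5 = (3 + 6*l)/5 = 3/5 + 6*l/5)
B(T) = 1
(B(5)*(4*5 + M(2, 0)))*(-38) = (1*(4*5 + (3/5 + (6/5)*2)))*(-38) = (1*(20 + (3/5 + 12/5)))*(-38) = (1*(20 + 3))*(-38) = (1*23)*(-38) = 23*(-38) = -874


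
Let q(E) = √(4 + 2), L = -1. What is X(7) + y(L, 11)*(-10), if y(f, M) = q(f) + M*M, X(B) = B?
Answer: -1203 - 10*√6 ≈ -1227.5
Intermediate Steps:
q(E) = √6
y(f, M) = √6 + M² (y(f, M) = √6 + M*M = √6 + M²)
X(7) + y(L, 11)*(-10) = 7 + (√6 + 11²)*(-10) = 7 + (√6 + 121)*(-10) = 7 + (121 + √6)*(-10) = 7 + (-1210 - 10*√6) = -1203 - 10*√6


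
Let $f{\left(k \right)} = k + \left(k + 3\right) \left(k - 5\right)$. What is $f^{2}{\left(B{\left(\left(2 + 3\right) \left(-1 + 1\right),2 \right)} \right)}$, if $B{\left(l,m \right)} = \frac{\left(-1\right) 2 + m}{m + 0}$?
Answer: $225$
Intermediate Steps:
$B{\left(l,m \right)} = \frac{-2 + m}{m}$
$f{\left(k \right)} = k + \left(-5 + k\right) \left(3 + k\right)$ ($f{\left(k \right)} = k + \left(3 + k\right) \left(-5 + k\right) = k + \left(-5 + k\right) \left(3 + k\right)$)
$f^{2}{\left(B{\left(\left(2 + 3\right) \left(-1 + 1\right),2 \right)} \right)} = \left(-15 + \left(\frac{-2 + 2}{2}\right)^{2} - \frac{-2 + 2}{2}\right)^{2} = \left(-15 + \left(\frac{1}{2} \cdot 0\right)^{2} - \frac{1}{2} \cdot 0\right)^{2} = \left(-15 + 0^{2} - 0\right)^{2} = \left(-15 + 0 + 0\right)^{2} = \left(-15\right)^{2} = 225$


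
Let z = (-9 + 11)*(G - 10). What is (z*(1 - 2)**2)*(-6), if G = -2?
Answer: 144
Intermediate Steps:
z = -24 (z = (-9 + 11)*(-2 - 10) = 2*(-12) = -24)
(z*(1 - 2)**2)*(-6) = -24*(1 - 2)**2*(-6) = -24*(-1)**2*(-6) = -24*1*(-6) = -24*(-6) = 144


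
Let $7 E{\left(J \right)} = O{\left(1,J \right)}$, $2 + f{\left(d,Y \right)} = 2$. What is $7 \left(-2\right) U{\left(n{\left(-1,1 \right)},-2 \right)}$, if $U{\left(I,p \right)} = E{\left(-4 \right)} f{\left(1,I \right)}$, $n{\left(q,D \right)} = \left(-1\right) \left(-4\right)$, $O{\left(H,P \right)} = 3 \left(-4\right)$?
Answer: $0$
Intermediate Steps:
$f{\left(d,Y \right)} = 0$ ($f{\left(d,Y \right)} = -2 + 2 = 0$)
$O{\left(H,P \right)} = -12$
$E{\left(J \right)} = - \frac{12}{7}$ ($E{\left(J \right)} = \frac{1}{7} \left(-12\right) = - \frac{12}{7}$)
$n{\left(q,D \right)} = 4$
$U{\left(I,p \right)} = 0$ ($U{\left(I,p \right)} = \left(- \frac{12}{7}\right) 0 = 0$)
$7 \left(-2\right) U{\left(n{\left(-1,1 \right)},-2 \right)} = 7 \left(-2\right) 0 = \left(-14\right) 0 = 0$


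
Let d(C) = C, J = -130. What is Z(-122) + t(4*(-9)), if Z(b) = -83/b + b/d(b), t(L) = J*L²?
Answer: -20554355/122 ≈ -1.6848e+5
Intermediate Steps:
t(L) = -130*L²
Z(b) = 1 - 83/b (Z(b) = -83/b + b/b = -83/b + 1 = 1 - 83/b)
Z(-122) + t(4*(-9)) = (-83 - 122)/(-122) - 130*(4*(-9))² = -1/122*(-205) - 130*(-36)² = 205/122 - 130*1296 = 205/122 - 168480 = -20554355/122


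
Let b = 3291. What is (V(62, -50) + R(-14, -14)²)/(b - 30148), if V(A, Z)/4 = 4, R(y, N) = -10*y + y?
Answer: -15892/26857 ≈ -0.59173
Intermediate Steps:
R(y, N) = -9*y
V(A, Z) = 16 (V(A, Z) = 4*4 = 16)
(V(62, -50) + R(-14, -14)²)/(b - 30148) = (16 + (-9*(-14))²)/(3291 - 30148) = (16 + 126²)/(-26857) = (16 + 15876)*(-1/26857) = 15892*(-1/26857) = -15892/26857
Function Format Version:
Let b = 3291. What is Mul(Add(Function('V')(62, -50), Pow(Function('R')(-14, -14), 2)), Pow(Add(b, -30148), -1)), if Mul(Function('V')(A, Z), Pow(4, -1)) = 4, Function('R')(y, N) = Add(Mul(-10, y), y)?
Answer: Rational(-15892, 26857) ≈ -0.59173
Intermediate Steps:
Function('R')(y, N) = Mul(-9, y)
Function('V')(A, Z) = 16 (Function('V')(A, Z) = Mul(4, 4) = 16)
Mul(Add(Function('V')(62, -50), Pow(Function('R')(-14, -14), 2)), Pow(Add(b, -30148), -1)) = Mul(Add(16, Pow(Mul(-9, -14), 2)), Pow(Add(3291, -30148), -1)) = Mul(Add(16, Pow(126, 2)), Pow(-26857, -1)) = Mul(Add(16, 15876), Rational(-1, 26857)) = Mul(15892, Rational(-1, 26857)) = Rational(-15892, 26857)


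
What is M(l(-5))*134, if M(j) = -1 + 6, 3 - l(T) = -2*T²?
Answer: 670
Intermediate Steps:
l(T) = 3 + 2*T² (l(T) = 3 - (-2)*T² = 3 + 2*T²)
M(j) = 5
M(l(-5))*134 = 5*134 = 670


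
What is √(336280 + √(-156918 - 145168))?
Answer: √(336280 + I*√302086) ≈ 579.9 + 0.474*I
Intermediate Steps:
√(336280 + √(-156918 - 145168)) = √(336280 + √(-302086)) = √(336280 + I*√302086)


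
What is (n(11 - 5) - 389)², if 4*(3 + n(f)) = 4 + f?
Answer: 606841/4 ≈ 1.5171e+5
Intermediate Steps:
n(f) = -2 + f/4 (n(f) = -3 + (4 + f)/4 = -3 + (1 + f/4) = -2 + f/4)
(n(11 - 5) - 389)² = ((-2 + (11 - 5)/4) - 389)² = ((-2 + (¼)*6) - 389)² = ((-2 + 3/2) - 389)² = (-½ - 389)² = (-779/2)² = 606841/4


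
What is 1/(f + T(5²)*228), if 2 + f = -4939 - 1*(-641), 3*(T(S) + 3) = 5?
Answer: -1/4604 ≈ -0.00021720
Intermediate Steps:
T(S) = -4/3 (T(S) = -3 + (⅓)*5 = -3 + 5/3 = -4/3)
f = -4300 (f = -2 + (-4939 - 1*(-641)) = -2 + (-4939 + 641) = -2 - 4298 = -4300)
1/(f + T(5²)*228) = 1/(-4300 - 4/3*228) = 1/(-4300 - 304) = 1/(-4604) = -1/4604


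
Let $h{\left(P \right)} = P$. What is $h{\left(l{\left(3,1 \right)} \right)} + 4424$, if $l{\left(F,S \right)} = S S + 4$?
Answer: $4429$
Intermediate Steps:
$l{\left(F,S \right)} = 4 + S^{2}$ ($l{\left(F,S \right)} = S^{2} + 4 = 4 + S^{2}$)
$h{\left(l{\left(3,1 \right)} \right)} + 4424 = \left(4 + 1^{2}\right) + 4424 = \left(4 + 1\right) + 4424 = 5 + 4424 = 4429$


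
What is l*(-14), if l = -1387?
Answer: 19418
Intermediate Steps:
l*(-14) = -1387*(-14) = 19418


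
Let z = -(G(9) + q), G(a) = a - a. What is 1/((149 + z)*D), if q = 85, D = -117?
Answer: -1/7488 ≈ -0.00013355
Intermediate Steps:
G(a) = 0
z = -85 (z = -(0 + 85) = -1*85 = -85)
1/((149 + z)*D) = 1/((149 - 85)*(-117)) = 1/(64*(-117)) = 1/(-7488) = -1/7488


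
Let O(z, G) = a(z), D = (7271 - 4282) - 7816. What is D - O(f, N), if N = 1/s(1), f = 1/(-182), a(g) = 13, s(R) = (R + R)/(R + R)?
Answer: -4840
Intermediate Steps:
s(R) = 1 (s(R) = (2*R)/((2*R)) = (2*R)*(1/(2*R)) = 1)
D = -4827 (D = 2989 - 7816 = -4827)
f = -1/182 ≈ -0.0054945
N = 1 (N = 1/1 = 1)
O(z, G) = 13
D - O(f, N) = -4827 - 1*13 = -4827 - 13 = -4840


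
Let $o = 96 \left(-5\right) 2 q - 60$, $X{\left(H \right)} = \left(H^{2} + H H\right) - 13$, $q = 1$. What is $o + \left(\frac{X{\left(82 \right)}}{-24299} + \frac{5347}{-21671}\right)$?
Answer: $- \frac{537536378218}{526583629} \approx -1020.8$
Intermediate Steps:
$X{\left(H \right)} = -13 + 2 H^{2}$ ($X{\left(H \right)} = \left(H^{2} + H^{2}\right) - 13 = 2 H^{2} - 13 = -13 + 2 H^{2}$)
$o = -1020$ ($o = 96 \left(-5\right) 2 \cdot 1 - 60 = 96 \left(\left(-10\right) 1\right) - 60 = 96 \left(-10\right) - 60 = -960 - 60 = -1020$)
$o + \left(\frac{X{\left(82 \right)}}{-24299} + \frac{5347}{-21671}\right) = -1020 + \left(\frac{-13 + 2 \cdot 82^{2}}{-24299} + \frac{5347}{-21671}\right) = -1020 + \left(\left(-13 + 2 \cdot 6724\right) \left(- \frac{1}{24299}\right) + 5347 \left(- \frac{1}{21671}\right)\right) = -1020 + \left(\left(-13 + 13448\right) \left(- \frac{1}{24299}\right) - \frac{5347}{21671}\right) = -1020 + \left(13435 \left(- \frac{1}{24299}\right) - \frac{5347}{21671}\right) = -1020 - \frac{421076638}{526583629} = - \frac{537536378218}{526583629}$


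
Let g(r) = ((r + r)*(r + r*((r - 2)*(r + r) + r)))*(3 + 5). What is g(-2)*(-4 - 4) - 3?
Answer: -7683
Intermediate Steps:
g(r) = 16*r*(r + r*(r + 2*r*(-2 + r))) (g(r) = ((2*r)*(r + r*((-2 + r)*(2*r) + r)))*8 = ((2*r)*(r + r*(2*r*(-2 + r) + r)))*8 = ((2*r)*(r + r*(r + 2*r*(-2 + r))))*8 = (2*r*(r + r*(r + 2*r*(-2 + r))))*8 = 16*r*(r + r*(r + 2*r*(-2 + r))))
g(-2)*(-4 - 4) - 3 = ((-2)²*(16 - 48*(-2) + 32*(-2)²))*(-4 - 4) - 3 = (4*(16 + 96 + 32*4))*(-8) - 3 = (4*(16 + 96 + 128))*(-8) - 3 = (4*240)*(-8) - 3 = 960*(-8) - 3 = -7680 - 3 = -7683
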